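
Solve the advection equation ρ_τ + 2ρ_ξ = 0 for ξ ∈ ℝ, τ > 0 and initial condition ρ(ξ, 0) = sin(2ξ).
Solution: By method of characteristics (waves move right with speed 2):
Along characteristics ξ - 2τ = const, ρ is constant, so ρ(ξ,τ) = f(ξ - 2τ) with f = ρ(·, 0).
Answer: ρ(ξ, τ) = sin(2ξ - 4τ)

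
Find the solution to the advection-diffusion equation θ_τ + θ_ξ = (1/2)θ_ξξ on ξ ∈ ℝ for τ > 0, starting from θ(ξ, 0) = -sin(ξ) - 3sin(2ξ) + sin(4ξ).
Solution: Change to a moving frame: let η = ξ - τ, σ = τ and write θ(ξ,τ) = u(η,σ).
By the chain rule θ_τ = u_σ - u_η, θ_ξ = u_η, θ_ξξ = u_ηη.
Then θ_τ + θ_ξ = u_σ: the advection term cancels and the PDE becomes the heat equation u_σ = (1/2)u_ηη on η ∈ ℝ.
Initial data: u(η,0) = θ(η,0) = -sin(η) - 3sin(2η) + sin(4η).
On η ∈ ℝ each mode satisfies (sin(nη))″ = -n² sin(nη), so exp(-n²σ/2) sin(nη) solves the heat equation; by superposition u(η,σ) = Σ c_n exp(-n²σ/2) sin(nη).
Reading off the coefficients: c_1=-1, c_2=-3, c_4=1, so u(η,σ) = -3exp(-2σ)sin(2η) + exp(-8σ)sin(4η) - exp(-σ/2)sin(η).
Substituting back η = ξ - τ, σ = τ: θ(ξ,τ) = u(ξ - τ, τ).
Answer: θ(ξ, τ) = -3exp(-2τ)sin(2ξ - 2τ) + exp(-8τ)sin(4ξ - 4τ) - exp(-τ/2)sin(ξ - τ)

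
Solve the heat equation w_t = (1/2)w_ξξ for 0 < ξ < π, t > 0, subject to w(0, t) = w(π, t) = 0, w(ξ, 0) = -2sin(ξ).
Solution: Separating variables: w = Σ c_n exp(-n²t/2) sin(nξ). From w(ξ,0) = -2sin(ξ): c_1=-2.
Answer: w(ξ, t) = -2exp(-t/2)sin(ξ)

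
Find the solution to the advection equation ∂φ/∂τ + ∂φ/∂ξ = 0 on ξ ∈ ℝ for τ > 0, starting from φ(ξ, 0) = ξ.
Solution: By characteristics (dξ/dτ = 1), φ(ξ,τ) = f(ξ - τ) with f = φ(·, 0).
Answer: φ(ξ, τ) = ξ - τ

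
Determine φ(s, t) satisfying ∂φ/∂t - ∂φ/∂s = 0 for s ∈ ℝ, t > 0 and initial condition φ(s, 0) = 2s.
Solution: By method of characteristics (waves move left with speed 1):
Along characteristics s + t = const, φ is constant, so φ(s,t) = f(s + t) with f = φ(·, 0).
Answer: φ(s, t) = 2s + 2t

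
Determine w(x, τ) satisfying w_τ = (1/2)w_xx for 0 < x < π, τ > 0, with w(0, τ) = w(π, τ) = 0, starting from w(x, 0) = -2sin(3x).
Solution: Separating variables: w = Σ c_n exp(-n²τ/2) sin(nx). From w(x,0) = -2sin(3x): c_3=-2.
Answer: w(x, τ) = -2exp(-9τ/2)sin(3x)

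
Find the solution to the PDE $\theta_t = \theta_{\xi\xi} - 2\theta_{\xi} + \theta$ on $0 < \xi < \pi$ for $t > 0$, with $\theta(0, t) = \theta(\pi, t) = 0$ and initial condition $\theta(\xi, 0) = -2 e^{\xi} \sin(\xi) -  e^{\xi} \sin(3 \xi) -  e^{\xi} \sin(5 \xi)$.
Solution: Substitute $\theta = e^{\xi}u$.
Then $\theta_{\xi} = e^{\xi}(u_{\xi} + u)$, $\theta_{\xi\xi} = e^{\xi}(u_{\xi\xi} + 2u_{\xi} + u)$, $\theta_t = e^{\xi}u_t$; substituting and dividing by $e^{\xi}$, the lower-order terms cancel: $u_t = u_{\xi\xi}$ (standard heat equation).
Data for $u$: $u(\xi,0) = e^{-\xi}\theta(\xi,0) = -2 \sin(\xi) - \sin(3 \xi) - \sin(5 \xi)$. The boundary conditions carry over: $u(0,t) = u(\pi,t) = 0$.
Separating variables: $u = \sum c_n e^{-n^2t} \sin(n\xi)$. From $u(\xi,0) = -2 \sin(\xi) - \sin(3 \xi) - \sin(5 \xi)$: $c_1=-2, c_3=-1, c_5=-1$.
So $u(\xi,t) = -2 e^{-t} \sin(\xi) - e^{-9 t} \sin(3 \xi) - e^{-25 t} \sin(5 \xi)$, and $\theta(\xi,t) = e^{\xi}u(\xi,t)$.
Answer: $\theta(\xi, t) = -2 e^{\xi} e^{-t} \sin(\xi) -  e^{\xi} e^{-9 t} \sin(3 \xi) -  e^{\xi} e^{-25 t} \sin(5 \xi)$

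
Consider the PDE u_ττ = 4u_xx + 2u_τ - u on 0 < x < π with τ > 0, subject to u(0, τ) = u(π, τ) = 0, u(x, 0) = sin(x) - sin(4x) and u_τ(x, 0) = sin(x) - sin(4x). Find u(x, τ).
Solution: Substitute u = exp(τ)w.
Then u_τ = exp(τ)(w_τ + w), u_ττ = exp(τ)(w_ττ + 2w_τ + w), u_xx = exp(τ)w_xx; substituting and dividing by exp(τ), the lower-order terms cancel: w_ττ = 4w_xx (standard wave equation).
Data for w: w(x,0) = u(x,0) = sin(x) - sin(4x); w_τ(x,0) = u_τ(x,0) - u(x,0) = 0. The boundary conditions carry over: w(0,τ) = w(π,τ) = 0.
Separating variables: w = Σ [A_n cos(ω_n τ) + B_n sin(ω_n τ)] sin(nx), ω_n = 2n. From ICs: A_1=1, A_4=-1.
So w(x,τ) = sin(x)cos(2τ) - sin(4x)cos(8τ), and u(x,τ) = exp(τ)w(x,τ).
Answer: u(x, τ) = exp(τ)sin(x)cos(2τ) - exp(τ)sin(4x)cos(8τ)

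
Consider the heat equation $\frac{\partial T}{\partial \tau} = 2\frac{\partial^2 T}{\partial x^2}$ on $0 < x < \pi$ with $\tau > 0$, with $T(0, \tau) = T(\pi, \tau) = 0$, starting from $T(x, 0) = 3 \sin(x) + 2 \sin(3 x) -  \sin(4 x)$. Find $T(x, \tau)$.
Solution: Separating variables: $T = \sum c_n e^{-2n^2\tau} \sin(nx)$. From $T(x,0) = 3 \sin(x) + 2 \sin(3 x) - \sin(4 x)$: $c_1=3, c_3=2, c_4=-1$.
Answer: $T(x, \tau) = 3 e^{-2 \tau} \sin(x) + 2 e^{-18 \tau} \sin(3 x) -  e^{-32 \tau} \sin(4 x)$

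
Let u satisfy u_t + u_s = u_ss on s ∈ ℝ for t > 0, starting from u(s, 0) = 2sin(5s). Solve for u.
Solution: Moving frame: η = s - t, σ = t, u = w(η,σ), so u_t = w_σ - w_η and u_ss = w_ηη.
Hence u_t + u_s = w_σ and the PDE becomes the heat equation w_σ = w_ηη on η ∈ ℝ.
Initial data: w(η,0) = u(η,0) = 2sin(5η). Each mode sin(nη) decays as exp(-n²σ) on ℝ, so w(η,σ) = Σ c_n exp(-n²σ) sin(nη) with c_5=2: w(η,σ) = 2exp(-25σ)sin(5η).
Substituting back: u(s,t) = w(s - t, t).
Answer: u(s, t) = 2exp(-25t)sin(5s - 5t)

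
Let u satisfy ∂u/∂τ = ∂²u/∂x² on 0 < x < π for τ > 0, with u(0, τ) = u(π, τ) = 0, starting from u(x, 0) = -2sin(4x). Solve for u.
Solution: Separating variables: u = Σ c_n exp(-n²τ) sin(nx). From u(x,0) = -2sin(4x): c_4=-2.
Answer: u(x, τ) = -2exp(-16τ)sin(4x)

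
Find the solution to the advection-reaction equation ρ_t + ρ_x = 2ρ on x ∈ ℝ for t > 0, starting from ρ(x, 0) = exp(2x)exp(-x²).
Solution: Substitute ρ = exp(2x)u, i.e. u = exp(-2x)ρ.
By the product rule, ρ_x = exp(2x)(u_x + 2u), ρ_t = exp(2x)u_t.
Substituting into the PDE and dividing by exp(2x): u_t + (u_x + 2u) = 2u.
The lower-order terms cancel, leaving the standard advection equation u_t + u_x = 0.
Initial data for u: u(x,0) = exp(-2x)ρ(x,0) = exp(-x²).
Solve for u:
  By method of characteristics (waves move right with speed 1):
  Along characteristics x - t = const, u is constant, so u(x,t) = f(x - t) with f = u(·, 0).
Hence u(x,t) = exp(-(-t + x)²).
Transform back: ρ(x,t) = exp(2x)u(x,t).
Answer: ρ(x, t) = exp(2x)exp(-(-t + x)²)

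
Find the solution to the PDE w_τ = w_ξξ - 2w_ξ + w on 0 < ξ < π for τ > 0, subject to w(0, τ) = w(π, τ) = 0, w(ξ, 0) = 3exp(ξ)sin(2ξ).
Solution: Substitute w = exp(ξ)u, i.e. u = exp(-ξ)w.
By the product rule, w_ξ = exp(ξ)(u_ξ + u), w_ξξ = exp(ξ)(u_ξξ + 2u_ξ + u), w_τ = exp(ξ)u_τ.
Substituting into the PDE and dividing by exp(ξ): u_τ = (u_ξξ + 2u_ξ + u) - 2(u_ξ + u) + u.
The lower-order terms cancel, leaving the standard heat equation u_τ = u_ξξ.
Initial data for u: u(ξ,0) = exp(-ξ)w(ξ,0) = 3sin(2ξ). The boundary conditions carry over: u(0,τ) = u(π,τ) = 0.
Solve for u:
  Using separation of variables u = X(ξ)T(τ):
  Eigenfunctions: sin(nξ), n = 1, 2, 3, ...
  General solution: u(ξ, τ) = Σ c_n sin(nξ) exp(-n² τ)
  Matching u(ξ,0) = 3sin(2ξ) term by term: c_2=3.
Hence u(ξ,τ) = 3exp(-4τ)sin(2ξ).
Transform back: w(ξ,τ) = exp(ξ)u(ξ,τ).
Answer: w(ξ, τ) = 3exp(ξ)exp(-4τ)sin(2ξ)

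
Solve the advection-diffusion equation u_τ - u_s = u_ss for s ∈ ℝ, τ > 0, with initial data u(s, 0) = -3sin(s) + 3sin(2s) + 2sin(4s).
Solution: Change to a moving frame: let η = s + τ, σ = τ and write u(s,τ) = w(η,σ).
By the chain rule u_τ = w_σ + w_η, u_s = w_η, u_ss = w_ηη.
Then u_τ - u_s = w_σ: the advection term cancels and the PDE becomes the heat equation w_σ = w_ηη on η ∈ ℝ.
Initial data: w(η,0) = u(η,0) = -3sin(η) + 3sin(2η) + 2sin(4η).
On η ∈ ℝ each mode satisfies (sin(nη))″ = -n² sin(nη), so exp(-n²σ) sin(nη) solves the heat equation; by superposition w(η,σ) = Σ c_n exp(-n²σ) sin(nη).
Reading off the coefficients: c_1=-3, c_2=3, c_4=2, so w(η,σ) = -3exp(-σ)sin(η) + 3exp(-4σ)sin(2η) + 2exp(-16σ)sin(4η).
Substituting back η = s + τ, σ = τ: u(s,τ) = w(s + τ, τ).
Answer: u(s, τ) = -3exp(-τ)sin(s + τ) + 3exp(-4τ)sin(2s + 2τ) + 2exp(-16τ)sin(4s + 4τ)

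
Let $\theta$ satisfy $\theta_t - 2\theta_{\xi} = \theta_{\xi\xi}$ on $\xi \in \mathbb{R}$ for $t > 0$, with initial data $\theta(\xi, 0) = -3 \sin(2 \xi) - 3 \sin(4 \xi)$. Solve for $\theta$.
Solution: Moving frame: $\eta = \xi + 2t$, $\sigma = t$, $\theta = u(\eta,\sigma)$, so $\theta_t = u_{\sigma} + 2u_{\eta}$ and $\theta_{\xi\xi} = u_{\eta\eta}$.
Hence $\theta_t - 2\theta_{\xi} = u_{\sigma}$ and the PDE becomes the heat equation $u_{\sigma} = u_{\eta\eta}$ on $\eta \in \mathbb{R}$.
Initial data: $u(\eta,0) = \theta(\eta,0) = -3 \sin(2 \eta) - 3 \sin(4 \eta)$. Each mode $\sin(n\eta)$ decays as $e^{-n^2\sigma}$ on $\mathbb{R}$, so $u(\eta,\sigma) = \sum c_n e^{-n^2\sigma} \sin(n\eta)$ with $c_2=-3, c_4=-3$: $u(\eta,\sigma) = -3 e^{-4 \sigma} \sin(2 \eta) - 3 e^{-16 \sigma} \sin(4 \eta)$.
Substituting back: $\theta(\xi,t) = u(\xi + 2t, t)$.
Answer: $\theta(\xi, t) = -3 e^{-4 t} \sin(2 \xi + 4 t) - 3 e^{-16 t} \sin(4 \xi + 8 t)$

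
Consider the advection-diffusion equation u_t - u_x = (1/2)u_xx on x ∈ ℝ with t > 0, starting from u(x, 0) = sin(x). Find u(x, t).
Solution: Moving frame: η = x + t, σ = t, u = w(η,σ), so u_t = w_σ + w_η and u_xx = w_ηη.
Hence u_t - u_x = w_σ and the PDE becomes the heat equation w_σ = (1/2)w_ηη on η ∈ ℝ.
Initial data: w(η,0) = u(η,0) = sin(η). Each mode sin(nη) decays as exp(-n²σ/2) on ℝ, so w(η,σ) = Σ c_n exp(-n²σ/2) sin(nη) with c_1=1: w(η,σ) = exp(-σ/2)sin(η).
Substituting back: u(x,t) = w(x + t, t).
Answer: u(x, t) = exp(-t/2)sin(t + x)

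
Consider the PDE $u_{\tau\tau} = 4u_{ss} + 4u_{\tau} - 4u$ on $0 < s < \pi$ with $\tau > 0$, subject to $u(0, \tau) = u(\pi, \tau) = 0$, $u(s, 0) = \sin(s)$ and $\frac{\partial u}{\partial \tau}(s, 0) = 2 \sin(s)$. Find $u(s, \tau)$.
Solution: Substitute $u = e^{2\tau}w$, i.e. $w = e^{-2\tau}u$.
By the product rule, $u_{\tau} = e^{2\tau}(w_{\tau} + 2w)$, $u_{\tau\tau} = e^{2\tau}(w_{\tau\tau} + 4w_{\tau} + 4w)$, $u_{ss} = e^{2\tau}w_{ss}$.
Substituting into the PDE and dividing by $e^{2\tau}$: $w_{\tau\tau} + 4w_{\tau} + 4w = 4w_{ss} + 4(w_{\tau} + 2w) - 4w$.
The lower-order terms cancel, leaving the standard wave equation $w_{\tau\tau} = 4w_{ss}$.
Initial data for $w$: $w(s,0) = u(s,0) = \sin(s)$; $w_{\tau}(s,0) = u_{\tau}(s,0) - 2u(s,0) = 0$. The boundary conditions carry over: $w(0,\tau) = w(\pi,\tau) = 0$.
Solve for $w$:
  Using separation of variables $w = X(s)T(\tau)$:
  Eigenfunctions: $\sin(ns)$, $n = 1, 2, 3, \ldots$
  General solution: $w(s, \tau) = \sum [A_n \cos(2n \tau) + B_n \sin(2n \tau)] \sin(ns)$
  From $w(s,0) = \sin(s)$: $A_1=1$. From $w_{\tau}(s,0) = 0$: all $B_n = 0$.
Hence $w(s,\tau) = \sin(s) \cos(2 \tau)$.
Transform back: $u(s,\tau) = e^{2\tau}w(s,\tau)$.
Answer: $u(s, \tau) = e^{2 \tau} \sin(s) \cos(2 \tau)$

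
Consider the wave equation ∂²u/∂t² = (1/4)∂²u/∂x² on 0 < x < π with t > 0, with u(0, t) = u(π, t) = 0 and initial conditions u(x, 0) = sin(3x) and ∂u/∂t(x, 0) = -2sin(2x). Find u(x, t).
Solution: Using separation of variables u = X(x)T(t):
Eigenfunctions: sin(nx), n = 1, 2, 3, ...
General solution: u(x, t) = Σ [A_n cos(n t/2) + B_n sin(n t/2)] sin(nx)
From u(x,0) = sin(3x): A_3=1. From u_t(x,0) = -2sin(2x), using u_t(x,0) = Σ ω_n B_n sin(nx) with ω_n = n/2: B_2 = (-2)/1 = -2.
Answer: u(x, t) = -2sin(t)sin(2x) + sin(3x)cos(3t/2)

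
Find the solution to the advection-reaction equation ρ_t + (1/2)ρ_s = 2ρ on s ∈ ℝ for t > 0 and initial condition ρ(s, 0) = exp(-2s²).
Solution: Substitute ρ = exp(2t)u.
Then ρ_t = exp(2t)(u_t + 2u), ρ_s = exp(2t)u_s; substituting and dividing by exp(2t), the lower-order terms cancel: u_t + (1/2)u_s = 0 (standard advection equation).
Data for u: u(s,0) = ρ(s,0) = exp(-2s²).
By characteristics (ds/dt = 1/2), u(s,t) = f(s - (1/2)t) with f = u(·, 0).
So u(s,t) = exp(-2(s - t/2)²), and ρ(s,t) = exp(2t)u(s,t).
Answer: ρ(s, t) = exp(2t)exp(-2(s - t/2)²)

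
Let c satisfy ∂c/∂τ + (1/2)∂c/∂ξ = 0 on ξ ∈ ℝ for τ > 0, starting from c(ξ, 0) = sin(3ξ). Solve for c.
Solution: By characteristics (dξ/dτ = 1/2), c(ξ,τ) = f(ξ - (1/2)τ) with f = c(·, 0).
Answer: c(ξ, τ) = sin(3ξ - 3τ/2)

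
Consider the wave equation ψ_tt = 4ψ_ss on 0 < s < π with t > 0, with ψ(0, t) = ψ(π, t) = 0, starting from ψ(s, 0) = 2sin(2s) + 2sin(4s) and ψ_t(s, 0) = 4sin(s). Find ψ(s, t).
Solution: Separating variables: ψ = Σ [A_n cos(ω_n t) + B_n sin(ω_n t)] sin(ns), ω_n = 2n. From ICs (B_n = velocity coefficient / ω_n): A_2=2, A_4=2, B_1=2.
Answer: ψ(s, t) = 2sin(s)sin(2t) + 2sin(2s)cos(4t) + 2sin(4s)cos(8t)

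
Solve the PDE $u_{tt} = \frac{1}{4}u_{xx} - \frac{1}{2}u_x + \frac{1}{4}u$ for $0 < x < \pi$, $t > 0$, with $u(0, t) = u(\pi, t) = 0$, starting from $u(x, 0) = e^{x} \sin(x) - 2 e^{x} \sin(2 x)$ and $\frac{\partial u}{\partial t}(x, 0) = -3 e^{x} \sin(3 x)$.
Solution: Substitute $u = e^{x}w$, i.e. $w = e^{-x}u$.
By the product rule, $u_x = e^{x}(w_x + w)$, $u_{xx} = e^{x}(w_{xx} + 2w_x + w)$, $u_{tt} = e^{x}w_{tt}$.
Substituting into the PDE and dividing by $e^{x}$: $w_{tt} = \frac{1}{4}(w_{xx} + 2w_x + w) - \frac{1}{2}(w_x + w) + \frac{1}{4}w$.
The lower-order terms cancel, leaving the standard wave equation $w_{tt} = \frac{1}{4}w_{xx}$.
Initial data for $w$: $w(x,0) = e^{-x}u(x,0) = \sin(x) - 2 \sin(2 x)$; $w_t(x,0) = e^{-x}u_t(x,0) = -3 \sin(3 x)$. The boundary conditions carry over: $w(0,t) = w(\pi,t) = 0$.
Solve for $w$:
  Using separation of variables $w = X(x)T(t)$:
  Eigenfunctions: $\sin(nx)$, $n = 1, 2, 3, \ldots$
  General solution: $w(x, t) = \sum [A_n \cos(n t/2) + B_n \sin(n t/2)] \sin(nx)$
  From $w(x,0) = \sin(x) - 2 \sin(2 x)$: $A_1=1, A_2=-2$. From $w_t(x,0) = -3 \sin(3 x)$, using $w_t(x,0) = \sum \omega_n B_n \sin(nx)$ with $\omega_n = n/2$: $B_3 = (-3)/(3/2) = -2$.
Hence $w(x,t) = -2 \sin(3 t/2) \sin(3 x) + \sin(x) \cos(t/2) - 2 \sin(2 x) \cos(t)$.
Transform back: $u(x,t) = e^{x}w(x,t)$.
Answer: $u(x, t) = -2 e^{x} \sin(3 t/2) \sin(3 x) + e^{x} \sin(x) \cos(t/2) - 2 e^{x} \sin(2 x) \cos(t)$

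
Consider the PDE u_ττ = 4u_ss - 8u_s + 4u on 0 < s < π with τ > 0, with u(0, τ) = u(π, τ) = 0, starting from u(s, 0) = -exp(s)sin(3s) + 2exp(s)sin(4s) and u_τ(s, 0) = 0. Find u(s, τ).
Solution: Substitute u = exp(s)w.
Then u_s = exp(s)(w_s + w), u_ss = exp(s)(w_ss + 2w_s + w), u_ττ = exp(s)w_ττ; substituting and dividing by exp(s), the lower-order terms cancel: w_ττ = 4w_ss (standard wave equation).
Data for w: w(s,0) = exp(-s)u(s,0) = -sin(3s) + 2sin(4s); w_τ(s,0) = exp(-s)u_τ(s,0) = 0. The boundary conditions carry over: w(0,τ) = w(π,τ) = 0.
Separating variables: w = Σ [A_n cos(ω_n τ) + B_n sin(ω_n τ)] sin(ns), ω_n = 2n. From ICs: A_3=-1, A_4=2.
So w(s,τ) = -sin(3s)cos(6τ) + 2sin(4s)cos(8τ), and u(s,τ) = exp(s)w(s,τ).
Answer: u(s, τ) = -exp(s)sin(3s)cos(6τ) + 2exp(s)sin(4s)cos(8τ)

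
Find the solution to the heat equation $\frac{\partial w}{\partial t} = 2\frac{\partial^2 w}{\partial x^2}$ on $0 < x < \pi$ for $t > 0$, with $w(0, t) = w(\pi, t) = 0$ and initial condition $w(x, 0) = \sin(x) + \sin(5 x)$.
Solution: Separating variables: $w = \sum c_n e^{-2n^2t} \sin(nx)$. From $w(x,0) = \sin(x) + \sin(5 x)$: $c_1=1, c_5=1$.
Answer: $w(x, t) = e^{-2 t} \sin(x) + e^{-50 t} \sin(5 x)$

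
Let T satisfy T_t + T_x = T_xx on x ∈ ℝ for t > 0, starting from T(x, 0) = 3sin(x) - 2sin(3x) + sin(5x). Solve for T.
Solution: Change to a moving frame: let η = x - t, σ = t and write T(x,t) = u(η,σ).
By the chain rule T_t = u_σ - u_η, T_x = u_η, T_xx = u_ηη.
Then T_t + T_x = u_σ: the advection term cancels and the PDE becomes the heat equation u_σ = u_ηη on η ∈ ℝ.
Initial data: u(η,0) = T(η,0) = 3sin(η) - 2sin(3η) + sin(5η).
On η ∈ ℝ each mode satisfies (sin(nη))″ = -n² sin(nη), so exp(-n²σ) sin(nη) solves the heat equation; by superposition u(η,σ) = Σ c_n exp(-n²σ) sin(nη).
Reading off the coefficients: c_1=3, c_3=-2, c_5=1, so u(η,σ) = 3exp(-σ)sin(η) - 2exp(-9σ)sin(3η) + exp(-25σ)sin(5η).
Substituting back η = x - t, σ = t: T(x,t) = u(x - t, t).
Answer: T(x, t) = -3exp(-t)sin(t - x) + 2exp(-9t)sin(3t - 3x) - exp(-25t)sin(5t - 5x)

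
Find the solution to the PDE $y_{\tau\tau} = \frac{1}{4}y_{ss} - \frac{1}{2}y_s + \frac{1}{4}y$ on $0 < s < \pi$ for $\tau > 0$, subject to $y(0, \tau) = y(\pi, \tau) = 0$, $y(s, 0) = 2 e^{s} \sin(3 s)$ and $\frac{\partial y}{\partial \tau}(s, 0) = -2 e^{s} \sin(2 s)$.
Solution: Substitute $y = e^{s}u$, i.e. $u = e^{-s}y$.
By the product rule, $y_s = e^{s}(u_s + u)$, $y_{ss} = e^{s}(u_{ss} + 2u_s + u)$, $y_{\tau\tau} = e^{s}u_{\tau\tau}$.
Substituting into the PDE and dividing by $e^{s}$: $u_{\tau\tau} = \frac{1}{4}(u_{ss} + 2u_s + u) - \frac{1}{2}(u_s + u) + \frac{1}{4}u$.
The lower-order terms cancel, leaving the standard wave equation $u_{\tau\tau} = \frac{1}{4}u_{ss}$.
Initial data for $u$: $u(s,0) = e^{-s}y(s,0) = 2 \sin(3 s)$; $u_{\tau}(s,0) = e^{-s}y_{\tau}(s,0) = -2 \sin(2 s)$. The boundary conditions carry over: $u(0,\tau) = u(\pi,\tau) = 0$.
Solve for $u$:
  Using separation of variables $u = X(s)T(\tau)$:
  Eigenfunctions: $\sin(ns)$, $n = 1, 2, 3, \ldots$
  General solution: $u(s, \tau) = \sum [A_n \cos(n \tau/2) + B_n \sin(n \tau/2)] \sin(ns)$
  From $u(s,0) = 2 \sin(3 s)$: $A_3=2$. From $u_{\tau}(s,0) = -2 \sin(2 s)$, using $u_{\tau}(s,0) = \sum \omega_n B_n \sin(ns)$ with $\omega_n = n/2$: $B_2 = (-2)/1 = -2$.
Hence $u(s,\tau) = -2 \sin(2 s) \sin(\tau) + 2 \sin(3 s) \cos(3 \tau/2)$.
Transform back: $y(s,\tau) = e^{s}u(s,\tau)$.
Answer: $y(s, \tau) = -2 e^{s} \sin(\tau) \sin(2 s) + 2 e^{s} \sin(3 s) \cos(3 \tau/2)$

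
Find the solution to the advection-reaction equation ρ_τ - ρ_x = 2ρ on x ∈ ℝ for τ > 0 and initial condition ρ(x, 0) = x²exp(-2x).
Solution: Substitute ρ = exp(-2x)u.
Then ρ_x = exp(-2x)(u_x - 2u), ρ_τ = exp(-2x)u_τ; substituting and dividing by exp(-2x), the lower-order terms cancel: u_τ - u_x = 0 (standard advection equation).
Data for u: u(x,0) = exp(2x)ρ(x,0) = x².
By characteristics (dx/dτ = -1), u(x,τ) = f(x + τ) with f = u(·, 0).
So u(x,τ) = x² + 2xτ + τ², and ρ(x,τ) = exp(-2x)u(x,τ).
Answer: ρ(x, τ) = x²exp(-2x) + 2xτexp(-2x) + τ²exp(-2x)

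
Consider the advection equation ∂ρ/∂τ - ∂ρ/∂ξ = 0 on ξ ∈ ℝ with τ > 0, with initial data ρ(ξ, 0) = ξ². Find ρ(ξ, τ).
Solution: By characteristics (dξ/dτ = -1), ρ(ξ,τ) = f(ξ + τ) with f = ρ(·, 0).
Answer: ρ(ξ, τ) = ξ² + 2ξτ + τ²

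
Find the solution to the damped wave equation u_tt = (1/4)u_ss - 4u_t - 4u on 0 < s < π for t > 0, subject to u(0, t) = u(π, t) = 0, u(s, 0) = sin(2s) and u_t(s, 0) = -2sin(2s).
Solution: Substitute u = exp(-2t)w.
Then u_t = exp(-2t)(w_t - 2w), u_tt = exp(-2t)(w_tt - 4w_t + 4w), u_ss = exp(-2t)w_ss; substituting and dividing by exp(-2t), the lower-order terms cancel: w_tt = (1/4)w_ss (standard wave equation).
Data for w: w(s,0) = u(s,0) = sin(2s); w_t(s,0) = u_t(s,0) + 2u(s,0) = 0. The boundary conditions carry over: w(0,t) = w(π,t) = 0.
Separating variables: w = Σ [A_n cos(ω_n t) + B_n sin(ω_n t)] sin(ns), ω_n = n/2. From ICs: A_2=1.
So w(s,t) = sin(2s)cos(t), and u(s,t) = exp(-2t)w(s,t).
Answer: u(s, t) = exp(-2t)sin(2s)cos(t)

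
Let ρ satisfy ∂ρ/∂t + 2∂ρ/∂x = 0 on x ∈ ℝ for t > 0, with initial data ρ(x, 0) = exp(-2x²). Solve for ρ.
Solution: By method of characteristics (waves move right with speed 2):
Along characteristics x - 2t = const, ρ is constant, so ρ(x,t) = f(x - 2t) with f = ρ(·, 0).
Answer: ρ(x, t) = exp(-2(-2t + x)²)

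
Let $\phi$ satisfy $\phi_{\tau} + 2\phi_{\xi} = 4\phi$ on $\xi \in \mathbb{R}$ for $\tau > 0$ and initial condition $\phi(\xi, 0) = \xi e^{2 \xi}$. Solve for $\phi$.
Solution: Substitute $\phi = e^{2\xi}u$, i.e. $u = e^{-2\xi}\phi$.
By the product rule, $\phi_{\xi} = e^{2\xi}(u_{\xi} + 2u)$, $\phi_{\tau} = e^{2\xi}u_{\tau}$.
Substituting into the PDE and dividing by $e^{2\xi}$: $u_{\tau} + 2(u_{\xi} + 2u) = 4u$.
The lower-order terms cancel, leaving the standard advection equation $u_{\tau} + 2u_{\xi} = 0$.
Initial data for $u$: $u(\xi,0) = e^{-2\xi}\phi(\xi,0) = \xi$.
Solve for $u$:
  By method of characteristics (waves move right with speed 2):
  Along characteristics $\xi - 2\tau =$ const, $u$ is constant, so $u(\xi,\tau) = f(\xi - 2\tau)$ with $f = u( \cdot , 0)$.
Hence $u(\xi,\tau) = \xi - 2 \tau$.
Transform back: $\phi(\xi,\tau) = e^{2\xi}u(\xi,\tau)$.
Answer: $\phi(\xi, \tau) = -2 \tau e^{2 \xi} + \xi e^{2 \xi}$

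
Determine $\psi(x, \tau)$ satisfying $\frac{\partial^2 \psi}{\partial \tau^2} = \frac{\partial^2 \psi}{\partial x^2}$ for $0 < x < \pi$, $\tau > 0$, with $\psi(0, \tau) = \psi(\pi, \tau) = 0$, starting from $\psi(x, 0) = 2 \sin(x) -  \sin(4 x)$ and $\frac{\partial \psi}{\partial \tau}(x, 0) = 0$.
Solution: Using separation of variables $\psi = X(x)T(\tau)$:
Eigenfunctions: $\sin(nx)$, $n = 1, 2, 3, \ldots$
General solution: $\psi(x, \tau) = \sum [A_n \cos(n \tau) + B_n \sin(n \tau)] \sin(nx)$
From $\psi(x,0) = 2 \sin(x) - \sin(4 x)$: $A_1=2, A_4=-1$. From $\psi_{\tau}(x,0) = 0$: all $B_n = 0$.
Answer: $\psi(x, \tau) = 2 \sin(x) \cos(\tau) -  \sin(4 x) \cos(4 \tau)$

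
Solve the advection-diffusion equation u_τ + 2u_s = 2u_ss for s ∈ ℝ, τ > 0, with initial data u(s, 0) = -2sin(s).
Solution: Change to a moving frame: let η = s - 2τ, σ = τ and write u(s,τ) = w(η,σ).
By the chain rule u_τ = w_σ - 2w_η, u_s = w_η, u_ss = w_ηη.
Then u_τ + 2u_s = w_σ: the advection term cancels and the PDE becomes the heat equation w_σ = 2w_ηη on η ∈ ℝ.
Initial data: w(η,0) = u(η,0) = -2sin(η).
On η ∈ ℝ each mode satisfies (sin(nη))″ = -n² sin(nη), so exp(-2n²σ) sin(nη) solves the heat equation; by superposition w(η,σ) = Σ c_n exp(-2n²σ) sin(nη).
Reading off the coefficients: c_1=-2, so w(η,σ) = -2exp(-2σ)sin(η).
Substituting back η = s - 2τ, σ = τ: u(s,τ) = w(s - 2τ, τ).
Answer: u(s, τ) = -2exp(-2τ)sin(s - 2τ)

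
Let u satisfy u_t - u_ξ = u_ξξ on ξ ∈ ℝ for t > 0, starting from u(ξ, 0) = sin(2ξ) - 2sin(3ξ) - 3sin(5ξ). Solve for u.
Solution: Change to a moving frame: let η = ξ + t, σ = t and write u(ξ,t) = w(η,σ).
By the chain rule u_t = w_σ + w_η, u_ξ = w_η, u_ξξ = w_ηη.
Then u_t - u_ξ = w_σ: the advection term cancels and the PDE becomes the heat equation w_σ = w_ηη on η ∈ ℝ.
Initial data: w(η,0) = u(η,0) = sin(2η) - 2sin(3η) - 3sin(5η).
On η ∈ ℝ each mode satisfies (sin(nη))″ = -n² sin(nη), so exp(-n²σ) sin(nη) solves the heat equation; by superposition w(η,σ) = Σ c_n exp(-n²σ) sin(nη).
Reading off the coefficients: c_2=1, c_3=-2, c_5=-3, so w(η,σ) = exp(-4σ)sin(2η) - 2exp(-9σ)sin(3η) - 3exp(-25σ)sin(5η).
Substituting back η = ξ + t, σ = t: u(ξ,t) = w(ξ + t, t).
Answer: u(ξ, t) = exp(-4t)sin(2t + 2ξ) - 2exp(-9t)sin(3t + 3ξ) - 3exp(-25t)sin(5t + 5ξ)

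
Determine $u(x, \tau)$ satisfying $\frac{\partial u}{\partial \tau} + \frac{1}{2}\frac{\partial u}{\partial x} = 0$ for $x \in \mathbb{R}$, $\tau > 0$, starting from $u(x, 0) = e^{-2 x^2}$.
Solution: By method of characteristics (waves move right with speed 1/2):
Along characteristics $x - \frac{1}{2}\tau =$ const, $u$ is constant, so $u(x,\tau) = f(x - \frac{1}{2}\tau)$ with $f = u( \cdot , 0)$.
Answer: $u(x, \tau) = e^{-2 (-\tau/2 + x)^2}$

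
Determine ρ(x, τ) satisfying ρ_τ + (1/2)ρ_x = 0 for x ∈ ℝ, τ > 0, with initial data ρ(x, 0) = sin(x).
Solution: By characteristics (dx/dτ = 1/2), ρ(x,τ) = f(x - (1/2)τ) with f = ρ(·, 0).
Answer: ρ(x, τ) = sin(x - τ/2)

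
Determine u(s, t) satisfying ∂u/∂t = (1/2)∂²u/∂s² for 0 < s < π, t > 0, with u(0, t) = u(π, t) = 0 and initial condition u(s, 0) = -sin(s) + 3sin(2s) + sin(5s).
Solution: Separating variables: u = Σ c_n exp(-n²t/2) sin(ns). From u(s,0) = -sin(s) + 3sin(2s) + sin(5s): c_1=-1, c_2=3, c_5=1.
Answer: u(s, t) = 3exp(-2t)sin(2s) - exp(-t/2)sin(s) + exp(-25t/2)sin(5s)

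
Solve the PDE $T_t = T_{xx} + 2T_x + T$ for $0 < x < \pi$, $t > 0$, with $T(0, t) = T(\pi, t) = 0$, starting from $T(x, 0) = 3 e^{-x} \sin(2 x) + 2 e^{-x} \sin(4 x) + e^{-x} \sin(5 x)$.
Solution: Substitute $T = e^{-x}u$.
Then $T_x = e^{-x}(u_x - u)$, $T_{xx} = e^{-x}(u_{xx} - 2u_x + u)$, $T_t = e^{-x}u_t$; substituting and dividing by $e^{-x}$, the lower-order terms cancel: $u_t = u_{xx}$ (standard heat equation).
Data for $u$: $u(x,0) = e^{x}T(x,0) = 3 \sin(2 x) + 2 \sin(4 x) + \sin(5 x)$. The boundary conditions carry over: $u(0,t) = u(\pi,t) = 0$.
Separating variables: $u = \sum c_n e^{-n^2t} \sin(nx)$. From $u(x,0) = 3 \sin(2 x) + 2 \sin(4 x) + \sin(5 x)$: $c_2=3, c_4=2, c_5=1$.
So $u(x,t) = 3 e^{-4 t} \sin(2 x) + 2 e^{-16 t} \sin(4 x) + e^{-25 t} \sin(5 x)$, and $T(x,t) = e^{-x}u(x,t)$.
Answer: $T(x, t) = 3 e^{-4 t} e^{-x} \sin(2 x) + 2 e^{-16 t} e^{-x} \sin(4 x) + e^{-25 t} e^{-x} \sin(5 x)$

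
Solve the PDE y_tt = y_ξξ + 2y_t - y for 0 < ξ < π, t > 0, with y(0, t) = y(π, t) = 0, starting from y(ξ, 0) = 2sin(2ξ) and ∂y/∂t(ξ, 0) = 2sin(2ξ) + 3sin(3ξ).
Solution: Substitute y = exp(t)u, i.e. u = exp(-t)y.
By the product rule, y_t = exp(t)(u_t + u), y_tt = exp(t)(u_tt + 2u_t + u), y_ξξ = exp(t)u_ξξ.
Substituting into the PDE and dividing by exp(t): u_tt + 2u_t + u = u_ξξ + 2(u_t + u) - u.
The lower-order terms cancel, leaving the standard wave equation u_tt = u_ξξ.
Initial data for u: u(ξ,0) = y(ξ,0) = 2sin(2ξ); u_t(ξ,0) = y_t(ξ,0) - y(ξ,0) = 3sin(3ξ). The boundary conditions carry over: u(0,t) = u(π,t) = 0.
Solve for u:
  Using separation of variables u = X(ξ)T(t):
  Eigenfunctions: sin(nξ), n = 1, 2, 3, ...
  General solution: u(ξ, t) = Σ [A_n cos(n t) + B_n sin(n t)] sin(nξ)
  From u(ξ,0) = 2sin(2ξ): A_2=2. From u_t(ξ,0) = 3sin(3ξ), using u_t(ξ,0) = Σ ω_n B_n sin(nξ) with ω_n = n: B_3 = 3/3 = 1.
Hence u(ξ,t) = sin(3t)sin(3ξ) + 2sin(2ξ)cos(2t).
Transform back: y(ξ,t) = exp(t)u(ξ,t).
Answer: y(ξ, t) = exp(t)sin(3t)sin(3ξ) + 2exp(t)sin(2ξ)cos(2t)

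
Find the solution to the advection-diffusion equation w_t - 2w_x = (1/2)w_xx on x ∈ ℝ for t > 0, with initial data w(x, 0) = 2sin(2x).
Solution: Moving frame: η = x + 2t, σ = t, w = u(η,σ), so w_t = u_σ + 2u_η and w_xx = u_ηη.
Hence w_t - 2w_x = u_σ and the PDE becomes the heat equation u_σ = (1/2)u_ηη on η ∈ ℝ.
Initial data: u(η,0) = w(η,0) = 2sin(2η). Each mode sin(nη) decays as exp(-n²σ/2) on ℝ, so u(η,σ) = Σ c_n exp(-n²σ/2) sin(nη) with c_2=2: u(η,σ) = 2exp(-2σ)sin(2η).
Substituting back: w(x,t) = u(x + 2t, t).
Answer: w(x, t) = 2exp(-2t)sin(4t + 2x)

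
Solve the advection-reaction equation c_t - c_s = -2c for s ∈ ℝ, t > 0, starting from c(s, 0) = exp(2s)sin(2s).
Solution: Substitute c = exp(2s)u.
Then c_s = exp(2s)(u_s + 2u), c_t = exp(2s)u_t; substituting and dividing by exp(2s), the lower-order terms cancel: u_t - u_s = 0 (standard advection equation).
Data for u: u(s,0) = exp(-2s)c(s,0) = sin(2s).
By characteristics (ds/dt = -1), u(s,t) = f(s + t) with f = u(·, 0).
So u(s,t) = sin(2s + 2t), and c(s,t) = exp(2s)u(s,t).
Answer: c(s, t) = exp(2s)sin(2s + 2t)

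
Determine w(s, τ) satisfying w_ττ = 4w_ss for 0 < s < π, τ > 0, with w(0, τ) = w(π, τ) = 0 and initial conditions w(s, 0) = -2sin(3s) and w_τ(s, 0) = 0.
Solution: Separating variables: w = Σ [A_n cos(ω_n τ) + B_n sin(ω_n τ)] sin(ns), ω_n = 2n. From ICs: A_3=-2.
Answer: w(s, τ) = -2sin(3s)cos(6τ)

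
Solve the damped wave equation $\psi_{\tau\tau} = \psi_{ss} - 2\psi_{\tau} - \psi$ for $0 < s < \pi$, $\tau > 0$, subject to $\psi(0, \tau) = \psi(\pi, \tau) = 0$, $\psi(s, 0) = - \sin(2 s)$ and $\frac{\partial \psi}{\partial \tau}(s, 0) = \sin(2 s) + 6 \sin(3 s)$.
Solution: Substitute $\psi = e^{-\tau}u$, i.e. $u = e^{\tau}\psi$.
By the product rule, $\psi_{\tau} = e^{-\tau}(u_{\tau} - u)$, $\psi_{\tau\tau} = e^{-\tau}(u_{\tau\tau} - 2u_{\tau} + u)$, $\psi_{ss} = e^{-\tau}u_{ss}$.
Substituting into the PDE and dividing by $e^{-\tau}$: $u_{\tau\tau} - 2u_{\tau} + u = u_{ss} - 2(u_{\tau} - u) - u$.
The lower-order terms cancel, leaving the standard wave equation $u_{\tau\tau} = u_{ss}$.
Initial data for $u$: $u(s,0) = \psi(s,0) = - \sin(2 s)$; $u_{\tau}(s,0) = \psi_{\tau}(s,0) + \psi(s,0) = 6 \sin(3 s)$. The boundary conditions carry over: $u(0,\tau) = u(\pi,\tau) = 0$.
Solve for $u$:
  Using separation of variables $u = X(s)T(\tau)$:
  Eigenfunctions: $\sin(ns)$, $n = 1, 2, 3, \ldots$
  General solution: $u(s, \tau) = \sum [A_n \cos(n \tau) + B_n \sin(n \tau)] \sin(ns)$
  From $u(s,0) = - \sin(2 s)$: $A_2=-1$. From $u_{\tau}(s,0) = 6 \sin(3 s)$, using $u_{\tau}(s,0) = \sum \omega_n B_n \sin(ns)$ with $\omega_n = n$: $B_3 = 6/3 = 2$.
Hence $u(s,\tau) = - \sin(2 s) \cos(2 \tau) + 2 \sin(3 s) \sin(3 \tau)$.
Transform back: $\psi(s,\tau) = e^{-\tau}u(s,\tau)$.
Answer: $\psi(s, \tau) = 2 e^{-\tau} \sin(3 \tau) \sin(3 s) -  e^{-\tau} \sin(2 s) \cos(2 \tau)$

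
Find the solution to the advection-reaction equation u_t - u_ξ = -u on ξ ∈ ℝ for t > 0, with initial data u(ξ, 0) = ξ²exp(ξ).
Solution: Substitute u = exp(ξ)w.
Then u_ξ = exp(ξ)(w_ξ + w), u_t = exp(ξ)w_t; substituting and dividing by exp(ξ), the lower-order terms cancel: w_t - w_ξ = 0 (standard advection equation).
Data for w: w(ξ,0) = exp(-ξ)u(ξ,0) = ξ².
By characteristics (dξ/dt = -1), w(ξ,t) = f(ξ + t) with f = w(·, 0).
So w(ξ,t) = t² + 2tξ + ξ², and u(ξ,t) = exp(ξ)w(ξ,t).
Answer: u(ξ, t) = t²exp(ξ) + 2tξexp(ξ) + ξ²exp(ξ)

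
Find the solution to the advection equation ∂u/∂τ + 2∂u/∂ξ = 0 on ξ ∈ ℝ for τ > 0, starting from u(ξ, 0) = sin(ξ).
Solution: By method of characteristics (waves move right with speed 2):
Along characteristics ξ - 2τ = const, u is constant, so u(ξ,τ) = f(ξ - 2τ) with f = u(·, 0).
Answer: u(ξ, τ) = sin(ξ - 2τ)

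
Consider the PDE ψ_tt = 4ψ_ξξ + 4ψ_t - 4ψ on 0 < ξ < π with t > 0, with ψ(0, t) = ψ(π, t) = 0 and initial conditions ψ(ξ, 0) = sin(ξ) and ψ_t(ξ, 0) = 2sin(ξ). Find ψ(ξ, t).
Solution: Substitute ψ = exp(2t)u.
Then ψ_t = exp(2t)(u_t + 2u), ψ_tt = exp(2t)(u_tt + 4u_t + 4u), ψ_ξξ = exp(2t)u_ξξ; substituting and dividing by exp(2t), the lower-order terms cancel: u_tt = 4u_ξξ (standard wave equation).
Data for u: u(ξ,0) = ψ(ξ,0) = sin(ξ); u_t(ξ,0) = ψ_t(ξ,0) - 2ψ(ξ,0) = 0. The boundary conditions carry over: u(0,t) = u(π,t) = 0.
Separating variables: u = Σ [A_n cos(ω_n t) + B_n sin(ω_n t)] sin(nξ), ω_n = 2n. From ICs: A_1=1.
So u(ξ,t) = sin(ξ)cos(2t), and ψ(ξ,t) = exp(2t)u(ξ,t).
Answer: ψ(ξ, t) = exp(2t)sin(ξ)cos(2t)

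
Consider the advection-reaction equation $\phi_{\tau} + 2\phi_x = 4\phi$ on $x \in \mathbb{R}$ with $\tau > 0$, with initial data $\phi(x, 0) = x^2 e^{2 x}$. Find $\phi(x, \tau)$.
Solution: Substitute $\phi = e^{2x}u$.
Then $\phi_x = e^{2x}(u_x + 2u)$, $\phi_{\tau} = e^{2x}u_{\tau}$; substituting and dividing by $e^{2x}$, the lower-order terms cancel: $u_{\tau} + 2u_x = 0$ (standard advection equation).
Data for $u$: $u(x,0) = e^{-2x}\phi(x,0) = x^2$.
By characteristics ($dx/d\tau = 2$), $u(x,\tau) = f(x - 2\tau)$ with $f = u( \cdot , 0)$.
So $u(x,\tau) = x^2 - 4 x \tau + 4 \tau^2$, and $\phi(x,\tau) = e^{2x}u(x,\tau)$.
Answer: $\phi(x, \tau) = 4 \tau^2 e^{2 x} - 4 \tau x e^{2 x} + x^2 e^{2 x}$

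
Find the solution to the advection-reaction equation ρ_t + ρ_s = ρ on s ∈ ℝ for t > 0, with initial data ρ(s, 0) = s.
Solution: Substitute ρ = exp(t)u, i.e. u = exp(-t)ρ.
By the product rule, ρ_t = exp(t)(u_t + u), ρ_s = exp(t)u_s.
Substituting into the PDE and dividing by exp(t): u_t + u + u_s = u.
The lower-order terms cancel, leaving the standard advection equation u_t + u_s = 0.
Initial data for u: u(s,0) = ρ(s,0) = s.
Solve for u:
  By method of characteristics (waves move right with speed 1):
  Along characteristics s - t = const, u is constant, so u(s,t) = f(s - t) with f = u(·, 0).
Hence u(s,t) = s - t.
Transform back: ρ(s,t) = exp(t)u(s,t).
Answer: ρ(s, t) = sexp(t) - texp(t)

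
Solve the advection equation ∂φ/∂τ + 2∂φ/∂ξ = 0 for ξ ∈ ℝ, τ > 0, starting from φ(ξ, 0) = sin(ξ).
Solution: By method of characteristics (waves move right with speed 2):
Along characteristics ξ - 2τ = const, φ is constant, so φ(ξ,τ) = f(ξ - 2τ) with f = φ(·, 0).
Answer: φ(ξ, τ) = sin(ξ - 2τ)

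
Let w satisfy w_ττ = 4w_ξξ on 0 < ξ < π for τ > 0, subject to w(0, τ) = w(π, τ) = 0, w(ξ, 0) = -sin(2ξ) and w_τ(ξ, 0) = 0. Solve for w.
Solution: Using separation of variables w = X(ξ)T(τ):
Eigenfunctions: sin(nξ), n = 1, 2, 3, ...
General solution: w(ξ, τ) = Σ [A_n cos(2n τ) + B_n sin(2n τ)] sin(nξ)
From w(ξ,0) = -sin(2ξ): A_2=-1. From w_τ(ξ,0) = 0: all B_n = 0.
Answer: w(ξ, τ) = -sin(2ξ)cos(4τ)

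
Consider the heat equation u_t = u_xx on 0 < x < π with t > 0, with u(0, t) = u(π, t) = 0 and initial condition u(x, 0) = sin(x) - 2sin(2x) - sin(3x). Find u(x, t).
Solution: Separating variables: u = Σ c_n exp(-n²t) sin(nx). From u(x,0) = sin(x) - 2sin(2x) - sin(3x): c_1=1, c_2=-2, c_3=-1.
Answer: u(x, t) = exp(-t)sin(x) - 2exp(-4t)sin(2x) - exp(-9t)sin(3x)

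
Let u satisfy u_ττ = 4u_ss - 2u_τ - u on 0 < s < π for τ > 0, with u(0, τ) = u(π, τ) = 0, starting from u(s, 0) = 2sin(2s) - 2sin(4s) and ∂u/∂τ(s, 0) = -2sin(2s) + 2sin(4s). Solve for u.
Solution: Substitute u = exp(-τ)w.
Then u_τ = exp(-τ)(w_τ - w), u_ττ = exp(-τ)(w_ττ - 2w_τ + w), u_ss = exp(-τ)w_ss; substituting and dividing by exp(-τ), the lower-order terms cancel: w_ττ = 4w_ss (standard wave equation).
Data for w: w(s,0) = u(s,0) = 2sin(2s) - 2sin(4s); w_τ(s,0) = u_τ(s,0) + u(s,0) = 0. The boundary conditions carry over: w(0,τ) = w(π,τ) = 0.
Separating variables: w = Σ [A_n cos(ω_n τ) + B_n sin(ω_n τ)] sin(ns), ω_n = 2n. From ICs: A_2=2, A_4=-2.
So w(s,τ) = 2sin(2s)cos(4τ) - 2sin(4s)cos(8τ), and u(s,τ) = exp(-τ)w(s,τ).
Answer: u(s, τ) = 2exp(-τ)sin(2s)cos(4τ) - 2exp(-τ)sin(4s)cos(8τ)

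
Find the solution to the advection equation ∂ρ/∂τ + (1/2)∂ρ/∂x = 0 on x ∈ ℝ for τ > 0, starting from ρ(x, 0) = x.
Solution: By characteristics (dx/dτ = 1/2), ρ(x,τ) = f(x - (1/2)τ) with f = ρ(·, 0).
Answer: ρ(x, τ) = x - (1/2)τ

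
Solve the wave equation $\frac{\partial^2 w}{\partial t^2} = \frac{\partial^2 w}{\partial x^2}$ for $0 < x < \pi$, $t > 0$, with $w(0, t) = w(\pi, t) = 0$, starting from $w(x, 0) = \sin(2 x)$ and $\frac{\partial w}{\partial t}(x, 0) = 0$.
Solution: Using separation of variables $w = X(x)T(t)$:
Eigenfunctions: $\sin(nx)$, $n = 1, 2, 3, \ldots$
General solution: $w(x, t) = \sum [A_n \cos(n t) + B_n \sin(n t)] \sin(nx)$
From $w(x,0) = \sin(2 x)$: $A_2=1$. From $w_t(x,0) = 0$: all $B_n = 0$.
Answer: $w(x, t) = \sin(2 x) \cos(2 t)$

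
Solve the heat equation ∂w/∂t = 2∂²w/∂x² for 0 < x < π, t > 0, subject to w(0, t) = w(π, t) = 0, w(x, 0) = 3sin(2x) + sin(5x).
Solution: Using separation of variables w = X(x)T(t):
Eigenfunctions: sin(nx), n = 1, 2, 3, ...
General solution: w(x, t) = Σ c_n sin(nx) exp(-2n² t)
Matching w(x,0) = 3sin(2x) + sin(5x) term by term: c_2=3, c_5=1.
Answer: w(x, t) = 3exp(-8t)sin(2x) + exp(-50t)sin(5x)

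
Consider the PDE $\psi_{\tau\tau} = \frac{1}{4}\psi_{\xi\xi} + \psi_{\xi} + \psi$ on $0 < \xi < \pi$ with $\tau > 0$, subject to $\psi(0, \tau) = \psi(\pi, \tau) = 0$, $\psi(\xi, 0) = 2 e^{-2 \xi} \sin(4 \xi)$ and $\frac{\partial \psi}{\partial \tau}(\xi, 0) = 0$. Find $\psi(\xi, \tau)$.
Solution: Substitute $\psi = e^{-2\xi}u$.
Then $\psi_{\xi} = e^{-2\xi}(u_{\xi} - 2u)$, $\psi_{\xi\xi} = e^{-2\xi}(u_{\xi\xi} - 4u_{\xi} + 4u)$, $\psi_{\tau\tau} = e^{-2\xi}u_{\tau\tau}$; substituting and dividing by $e^{-2\xi}$, the lower-order terms cancel: $u_{\tau\tau} = \frac{1}{4}u_{\xi\xi}$ (standard wave equation).
Data for $u$: $u(\xi,0) = e^{2\xi}\psi(\xi,0) = 2 \sin(4 \xi)$; $u_{\tau}(\xi,0) = e^{2\xi}\psi_{\tau}(\xi,0) = 0$. The boundary conditions carry over: $u(0,\tau) = u(\pi,\tau) = 0$.
Separating variables: $u = \sum [A_n \cos(\omega_n \tau) + B_n \sin(\omega_n \tau)] \sin(n\xi)$, $\omega_n = n/2$. From ICs: $A_4=2$.
So $u(\xi,\tau) = 2 \sin(4 \xi) \cos(2 \tau)$, and $\psi(\xi,\tau) = e^{-2\xi}u(\xi,\tau)$.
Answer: $\psi(\xi, \tau) = 2 e^{-2 \xi} \sin(4 \xi) \cos(2 \tau)$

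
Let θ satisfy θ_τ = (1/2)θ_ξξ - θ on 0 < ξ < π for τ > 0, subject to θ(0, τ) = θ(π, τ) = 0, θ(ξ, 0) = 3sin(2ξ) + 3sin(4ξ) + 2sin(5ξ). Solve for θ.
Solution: Substitute θ = exp(-τ)u, i.e. u = exp(τ)θ.
By the product rule, θ_τ = exp(-τ)(u_τ - u), θ_ξξ = exp(-τ)u_ξξ.
Substituting into the PDE and dividing by exp(-τ): u_τ - u = (1/2)u_ξξ - u.
The lower-order terms cancel, leaving the standard heat equation u_τ = (1/2)u_ξξ.
Initial data for u: u(ξ,0) = θ(ξ,0) = 3sin(2ξ) + 3sin(4ξ) + 2sin(5ξ). The boundary conditions carry over: u(0,τ) = u(π,τ) = 0.
Solve for u:
  Using separation of variables u = X(ξ)G(τ):
  Eigenfunctions: sin(nξ), n = 1, 2, 3, ...
  General solution: u(ξ, τ) = Σ c_n sin(nξ) exp(-n² τ/2)
  Matching u(ξ,0) = 3sin(2ξ) + 3sin(4ξ) + 2sin(5ξ) term by term: c_2=3, c_4=3, c_5=2.
Hence u(ξ,τ) = 3exp(-2τ)sin(2ξ) + 3exp(-8τ)sin(4ξ) + 2exp(-25τ/2)sin(5ξ).
Transform back: θ(ξ,τ) = exp(-τ)u(ξ,τ).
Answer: θ(ξ, τ) = 3exp(-3τ)sin(2ξ) + 3exp(-9τ)sin(4ξ) + 2exp(-27τ/2)sin(5ξ)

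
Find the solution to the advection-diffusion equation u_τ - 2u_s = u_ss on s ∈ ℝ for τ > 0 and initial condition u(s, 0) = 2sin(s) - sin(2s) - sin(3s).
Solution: Moving frame: η = s + 2τ, σ = τ, u = w(η,σ), so u_τ = w_σ + 2w_η and u_ss = w_ηη.
Hence u_τ - 2u_s = w_σ and the PDE becomes the heat equation w_σ = w_ηη on η ∈ ℝ.
Initial data: w(η,0) = u(η,0) = 2sin(η) - sin(2η) - sin(3η). Each mode sin(nη) decays as exp(-n²σ) on ℝ, so w(η,σ) = Σ c_n exp(-n²σ) sin(nη) with c_1=2, c_2=-1, c_3=-1: w(η,σ) = 2exp(-σ)sin(η) - exp(-4σ)sin(2η) - exp(-9σ)sin(3η).
Substituting back: u(s,τ) = w(s + 2τ, τ).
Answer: u(s, τ) = 2exp(-τ)sin(s + 2τ) - exp(-4τ)sin(2s + 4τ) - exp(-9τ)sin(3s + 6τ)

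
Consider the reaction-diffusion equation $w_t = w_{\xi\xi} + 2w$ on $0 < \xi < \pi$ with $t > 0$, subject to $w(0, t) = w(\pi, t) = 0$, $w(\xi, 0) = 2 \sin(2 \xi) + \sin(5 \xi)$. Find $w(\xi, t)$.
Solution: Substitute $w = e^{2t}u$.
Then $w_t = e^{2t}(u_t + 2u)$, $w_{\xi\xi} = e^{2t}u_{\xi\xi}$; substituting and dividing by $e^{2t}$, the lower-order terms cancel: $u_t = u_{\xi\xi}$ (standard heat equation).
Data for $u$: $u(\xi,0) = w(\xi,0) = 2 \sin(2 \xi) + \sin(5 \xi)$. The boundary conditions carry over: $u(0,t) = u(\pi,t) = 0$.
Separating variables: $u = \sum c_n e^{-n^2t} \sin(n\xi)$. From $u(\xi,0) = 2 \sin(2 \xi) + \sin(5 \xi)$: $c_2=2, c_5=1$.
So $u(\xi,t) = 2 e^{-4 t} \sin(2 \xi) + e^{-25 t} \sin(5 \xi)$, and $w(\xi,t) = e^{2t}u(\xi,t)$.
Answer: $w(\xi, t) = 2 e^{-2 t} \sin(2 \xi) + e^{-23 t} \sin(5 \xi)$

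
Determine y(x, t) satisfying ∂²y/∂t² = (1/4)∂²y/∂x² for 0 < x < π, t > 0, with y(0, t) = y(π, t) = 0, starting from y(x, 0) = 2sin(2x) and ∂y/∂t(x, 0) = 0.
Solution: Separating variables: y = Σ [A_n cos(ω_n t) + B_n sin(ω_n t)] sin(nx), ω_n = n/2. From ICs: A_2=2.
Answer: y(x, t) = 2sin(2x)cos(t)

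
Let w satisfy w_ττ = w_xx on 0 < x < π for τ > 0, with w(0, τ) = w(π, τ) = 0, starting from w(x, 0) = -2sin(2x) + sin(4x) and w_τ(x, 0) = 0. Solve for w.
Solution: Using separation of variables w = X(x)T(τ):
Eigenfunctions: sin(nx), n = 1, 2, 3, ...
General solution: w(x, τ) = Σ [A_n cos(n τ) + B_n sin(n τ)] sin(nx)
From w(x,0) = -2sin(2x) + sin(4x): A_2=-2, A_4=1. From w_τ(x,0) = 0: all B_n = 0.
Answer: w(x, τ) = -2sin(2x)cos(2τ) + sin(4x)cos(4τ)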